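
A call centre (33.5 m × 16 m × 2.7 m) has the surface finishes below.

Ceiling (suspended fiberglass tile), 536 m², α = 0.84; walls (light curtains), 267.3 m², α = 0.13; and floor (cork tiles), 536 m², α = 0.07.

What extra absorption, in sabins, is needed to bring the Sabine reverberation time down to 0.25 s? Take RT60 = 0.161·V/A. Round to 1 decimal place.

Equivalent absorption area: A₁ = 536·0.84 + 267.3·0.13 + 536·0.07 = 522.509 m².
For T = 0.25 s, need A₂ = 0.161·V/T = 0.161·1447.2/0.25 = 931.997 sabins.
Additional absorption ΔA = 931.997 − 522.509 = 409.5 sabins.

409.5 sabins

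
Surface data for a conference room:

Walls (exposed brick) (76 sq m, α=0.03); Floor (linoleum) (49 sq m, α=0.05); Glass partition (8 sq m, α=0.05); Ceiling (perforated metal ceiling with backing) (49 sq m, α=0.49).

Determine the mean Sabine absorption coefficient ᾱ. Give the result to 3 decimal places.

0.160

Total surface area S = 182.0 sq m.
Σ(Sᵢαᵢ) = 76*0.03 + 49*0.05 + 8*0.05 + 49*0.49 = 29.140.
ᾱ = A/S = 0.160.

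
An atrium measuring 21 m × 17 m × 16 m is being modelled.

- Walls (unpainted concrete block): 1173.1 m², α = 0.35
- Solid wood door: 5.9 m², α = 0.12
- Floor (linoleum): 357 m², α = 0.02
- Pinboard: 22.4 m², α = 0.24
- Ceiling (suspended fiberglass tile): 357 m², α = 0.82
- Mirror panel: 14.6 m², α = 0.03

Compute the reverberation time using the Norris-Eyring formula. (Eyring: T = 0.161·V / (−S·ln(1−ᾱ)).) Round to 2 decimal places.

Total surface area S = 1173.1 + 5.9 + 357 + 22.4 + 357 + 14.6 = 1930.0 m².
Σ(Sᵢαᵢ) = 1173.1·0.35 + 5.9·0.12 + 357·0.02 + 22.4·0.24 + 357·0.82 + 14.6·0.03 = 716.987.
Mean coefficient ᾱ = A/S = 0.3715.
−S·ln(1−ᾱ) = −1930.0 × ln(1 − 0.3715) = 896.329.
V = 21 × 17 × 16 = 5712 m³.
RT60 = 0.161 × 5712 / 896.329 = 1.03 s.

1.03 s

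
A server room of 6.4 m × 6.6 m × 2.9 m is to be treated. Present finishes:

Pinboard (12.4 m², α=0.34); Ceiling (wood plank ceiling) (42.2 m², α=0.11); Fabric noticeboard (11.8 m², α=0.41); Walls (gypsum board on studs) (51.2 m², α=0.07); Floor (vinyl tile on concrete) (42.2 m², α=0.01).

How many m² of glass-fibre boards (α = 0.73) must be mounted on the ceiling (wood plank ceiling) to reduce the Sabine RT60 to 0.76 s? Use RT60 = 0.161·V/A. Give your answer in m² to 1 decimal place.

13.3

A₁ = Σ Sᵢαᵢ = 12.4×0.34 + 42.2×0.11 + 11.8×0.41 + 51.2×0.07 + 42.2×0.01 = 17.702 sabins.
Required A₂ = 0.161·122.496/0.76 = 25.950 sabins.
Absorption to add: 25.950 − 17.702 = 8.248 sabins.
Net gain per m²: Δα = 0.73 − 0.11 = 0.62.
Area = ΔA/Δα = 8.248/0.62 = 13.3 m².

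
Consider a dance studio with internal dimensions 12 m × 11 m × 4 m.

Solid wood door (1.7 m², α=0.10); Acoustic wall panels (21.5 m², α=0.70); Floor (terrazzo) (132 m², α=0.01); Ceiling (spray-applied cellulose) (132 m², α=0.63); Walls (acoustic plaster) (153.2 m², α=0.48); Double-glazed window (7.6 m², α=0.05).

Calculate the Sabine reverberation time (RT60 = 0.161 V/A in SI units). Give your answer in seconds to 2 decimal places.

0.49 sec

Equivalent absorption area: A = 1.7*0.10 + 21.5*0.70 + 132*0.01 + 132*0.63 + 153.2*0.48 + 7.6*0.05 = 173.616 m².
Room volume: 528 m³.
RT60 = 0.161 · V / A = 0.161 × 528 / 173.616 = 0.49 s.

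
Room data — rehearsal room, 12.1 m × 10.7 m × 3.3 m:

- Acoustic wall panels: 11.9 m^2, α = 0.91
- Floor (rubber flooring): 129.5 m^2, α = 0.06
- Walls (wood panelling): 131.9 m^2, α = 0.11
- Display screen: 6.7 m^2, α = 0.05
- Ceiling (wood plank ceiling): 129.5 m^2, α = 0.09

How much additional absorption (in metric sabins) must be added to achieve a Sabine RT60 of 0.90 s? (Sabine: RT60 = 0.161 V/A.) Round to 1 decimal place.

31.3 sabins

Equivalent absorption area: A₁ = 11.9*0.91 + 129.5*0.06 + 131.9*0.11 + 6.7*0.05 + 129.5*0.09 = 45.098 m^2.
V = 427.251 m³. Required absorption A₂ = 0.161 × 427.251 / 0.90 = 76.430 sabins.
ΔA = A₂ − A₁ = 76.430 − 45.098 = 31.3 sabins.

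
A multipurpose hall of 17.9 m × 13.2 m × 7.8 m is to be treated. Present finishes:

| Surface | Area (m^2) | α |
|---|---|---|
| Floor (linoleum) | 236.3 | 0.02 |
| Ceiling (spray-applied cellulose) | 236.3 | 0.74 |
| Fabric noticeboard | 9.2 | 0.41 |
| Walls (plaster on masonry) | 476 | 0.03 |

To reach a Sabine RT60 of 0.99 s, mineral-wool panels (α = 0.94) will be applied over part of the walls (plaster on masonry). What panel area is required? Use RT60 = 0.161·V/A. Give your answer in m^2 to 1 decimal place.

Summing Sᵢαᵢ: 4.726 + 174.862 + 3.772 + 14.280 → A₁ = 197.640 sabins.
Required A₂ = 0.161·1842.984/0.99 = 299.718 sabins.
Absorption to add: 299.718 − 197.640 = 102.078 sabins.
Each m^2 of panel replacing the walls (plaster on masonry) adds (0.94 − 0.03) = 0.91 sabins.
Panel area = 102.078 / 0.91 = 112.2 m^2.

112.2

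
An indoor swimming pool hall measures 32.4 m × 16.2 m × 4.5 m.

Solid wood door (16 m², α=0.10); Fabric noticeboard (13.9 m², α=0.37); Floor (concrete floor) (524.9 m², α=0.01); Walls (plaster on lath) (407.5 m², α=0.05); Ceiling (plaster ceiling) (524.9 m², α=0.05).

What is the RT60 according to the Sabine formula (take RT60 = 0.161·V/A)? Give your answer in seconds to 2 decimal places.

Equivalent absorption area: A = 16*0.10 + 13.9*0.37 + 524.9*0.01 + 407.5*0.05 + 524.9*0.05 = 58.612 m².
Room volume: 2361.96 m³.
T = 0.161 V/A = 0.161·2361.96/58.612 = 6.49 s.

6.49 s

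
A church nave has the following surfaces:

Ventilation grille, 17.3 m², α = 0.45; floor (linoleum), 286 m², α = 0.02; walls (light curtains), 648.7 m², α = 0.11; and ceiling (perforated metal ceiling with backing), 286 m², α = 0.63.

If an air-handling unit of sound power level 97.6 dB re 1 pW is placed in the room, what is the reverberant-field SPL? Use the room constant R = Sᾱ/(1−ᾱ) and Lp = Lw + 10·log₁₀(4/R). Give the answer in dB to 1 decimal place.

A = 265.042 sabins; S = 1238.0 m².
ᾱ = 0.2141, so room constant R = A/(1−ᾱ) = 337.246 m².
Lp = Lw + 10 log₁₀(4/R) = 97.6 -19.26 = 78.3 dB.

78.3 dB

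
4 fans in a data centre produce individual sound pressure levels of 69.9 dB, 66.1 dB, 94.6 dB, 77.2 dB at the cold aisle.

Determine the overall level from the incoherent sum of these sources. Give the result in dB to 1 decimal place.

94.7 dB

Σ 10^(Lᵢ/10) = 2.95e+09.
Combined level = 10 log₁₀(2.95e+09) = 94.7 dB.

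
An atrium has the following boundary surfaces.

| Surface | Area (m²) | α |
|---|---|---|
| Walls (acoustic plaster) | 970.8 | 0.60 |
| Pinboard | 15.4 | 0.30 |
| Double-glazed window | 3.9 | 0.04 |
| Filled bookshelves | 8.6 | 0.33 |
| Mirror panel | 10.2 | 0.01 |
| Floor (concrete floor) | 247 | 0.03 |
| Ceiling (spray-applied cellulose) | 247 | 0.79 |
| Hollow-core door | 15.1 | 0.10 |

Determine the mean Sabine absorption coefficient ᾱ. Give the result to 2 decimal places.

0.52

S = Σ Sᵢ = 970.8 + 15.4 + 3.9 + 8.6 + 10.2 + 247 + 247 + 15.1 = 1518.0 m².
A = 970.8·0.60 + 15.4·0.30 + 3.9·0.04 + 8.6·0.33 + 10.2·0.01 + 247·0.03 + 247·0.79 + 15.1·0.10 = 794.246 sabins.
ᾱ = A/S = 0.52.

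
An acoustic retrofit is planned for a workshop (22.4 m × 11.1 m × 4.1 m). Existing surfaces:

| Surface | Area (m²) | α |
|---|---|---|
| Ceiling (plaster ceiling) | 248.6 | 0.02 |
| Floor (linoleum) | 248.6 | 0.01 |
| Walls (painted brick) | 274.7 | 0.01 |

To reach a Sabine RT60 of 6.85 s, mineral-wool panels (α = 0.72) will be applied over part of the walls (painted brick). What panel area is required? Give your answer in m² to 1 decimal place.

19.4

Summing Sᵢαᵢ: 4.972 + 2.486 + 2.747 → A₁ = 10.205 sabins.
V = 1019.424 m³. Target absorption A₂ = 0.161 × 1019.424 / 6.85 = 23.960 sabins.
ΔA needed = 23.960 − 10.205 = 13.755 sabins.
Net gain per m²: Δα = 0.72 − 0.01 = 0.71.
Panel area = 13.755 / 0.71 = 19.4 m².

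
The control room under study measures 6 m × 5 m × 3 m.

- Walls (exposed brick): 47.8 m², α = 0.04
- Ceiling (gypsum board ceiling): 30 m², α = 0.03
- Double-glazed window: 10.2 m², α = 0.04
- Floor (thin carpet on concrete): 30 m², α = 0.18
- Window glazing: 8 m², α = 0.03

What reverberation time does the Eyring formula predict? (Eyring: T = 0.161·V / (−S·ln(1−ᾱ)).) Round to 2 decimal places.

S = Σ Sᵢ = 126.0 m².
Σ(Sᵢαᵢ) = 47.8×0.04 + 30×0.03 + 10.2×0.04 + 30×0.18 + 8×0.03 = 8.860.
ᾱ = 8.860 / 126.0 = 0.0703.
Eyring denominator: −S ln(1−ᾱ) = 9.185.
V = 6 × 5 × 3 = 90 m³.
RT60 = 0.161 × 90 / 9.185 = 1.58 s.

1.58 s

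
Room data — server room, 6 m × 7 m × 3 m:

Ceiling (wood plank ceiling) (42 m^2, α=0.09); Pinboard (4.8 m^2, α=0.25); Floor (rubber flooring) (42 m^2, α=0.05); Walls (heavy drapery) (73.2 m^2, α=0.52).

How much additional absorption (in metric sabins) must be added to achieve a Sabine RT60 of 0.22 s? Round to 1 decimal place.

47.1 sabins

A₁ = Σ Sᵢαᵢ = 42×0.09 + 4.8×0.25 + 42×0.05 + 73.2×0.52 = 45.144 sabins.
For T = 0.22 s, need A₂ = 0.161·V/T = 0.161·126/0.22 = 92.209 sabins.
ΔA = A₂ − A₁ = 92.209 − 45.144 = 47.1 sabins.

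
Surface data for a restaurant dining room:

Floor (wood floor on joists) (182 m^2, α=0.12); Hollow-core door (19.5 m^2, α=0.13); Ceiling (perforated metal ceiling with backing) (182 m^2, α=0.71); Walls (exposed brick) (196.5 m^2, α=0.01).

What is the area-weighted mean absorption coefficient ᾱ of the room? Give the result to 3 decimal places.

S = Σ Sᵢ = 182 + 19.5 + 182 + 196.5 = 580.0 m^2.
Σ(Sᵢαᵢ) = 182·0.12 + 19.5·0.13 + 182·0.71 + 196.5·0.01 = 155.560.
ᾱ = A/S = 0.268.

0.268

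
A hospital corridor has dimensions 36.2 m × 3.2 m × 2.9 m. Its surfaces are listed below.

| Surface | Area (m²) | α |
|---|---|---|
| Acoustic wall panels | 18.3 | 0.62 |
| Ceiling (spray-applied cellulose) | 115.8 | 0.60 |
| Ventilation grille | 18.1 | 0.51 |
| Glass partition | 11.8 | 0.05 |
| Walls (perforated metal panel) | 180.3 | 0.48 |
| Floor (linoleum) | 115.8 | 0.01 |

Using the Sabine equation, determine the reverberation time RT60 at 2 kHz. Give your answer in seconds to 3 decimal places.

Total absorption A = 18.3*0.62 + 115.8*0.60 + 18.1*0.51 + 11.8*0.05 + 180.3*0.48 + 115.8*0.01
  = 11.346 + 69.480 + 9.231 + 0.590 + 86.544 + 1.158 = 178.349 m² sabins.
V = 36.2·3.2·2.9 = 335.936 m³.
T = 0.161 V/A = 0.161·335.936/178.349 = 0.303 s.

0.303 seconds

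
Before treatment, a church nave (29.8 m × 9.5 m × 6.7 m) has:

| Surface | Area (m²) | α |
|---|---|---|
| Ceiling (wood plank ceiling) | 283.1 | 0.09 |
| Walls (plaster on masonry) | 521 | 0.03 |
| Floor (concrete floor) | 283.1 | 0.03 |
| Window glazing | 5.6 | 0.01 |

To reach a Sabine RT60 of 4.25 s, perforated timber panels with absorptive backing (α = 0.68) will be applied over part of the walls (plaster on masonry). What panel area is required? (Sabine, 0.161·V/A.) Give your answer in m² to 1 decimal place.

A₁ = Σ Sᵢαᵢ = 283.1×0.09 + 521×0.03 + 283.1×0.03 + 5.6×0.01 = 49.658 sabins.
V = 1896.77 m³. Target absorption A₂ = 0.161 × 1896.77 / 4.25 = 71.854 sabins.
ΔA needed = 71.854 − 49.658 = 22.196 sabins.
Net gain per m²: Δα = 0.68 − 0.03 = 0.65.
Panel area = 22.196 / 0.65 = 34.1 m².

34.1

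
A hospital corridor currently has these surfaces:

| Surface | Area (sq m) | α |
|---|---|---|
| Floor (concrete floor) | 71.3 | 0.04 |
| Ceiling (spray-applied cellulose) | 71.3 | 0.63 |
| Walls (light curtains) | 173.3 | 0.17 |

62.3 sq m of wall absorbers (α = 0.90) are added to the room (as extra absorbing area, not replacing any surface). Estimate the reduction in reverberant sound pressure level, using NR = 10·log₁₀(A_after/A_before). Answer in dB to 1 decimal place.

Summing Sᵢαᵢ: 2.852 + 44.919 + 29.461 → A_before = 77.232 sabins.
Added absorption = 62.3 × 0.90 = 56.070 sabins.
A_after = 77.232 + 56.070 = 133.302 sabins.
Reduction = 10 log₁₀(A_after/A_before) = 10 log₁₀(1.7260) = 2.4 dB.

2.4 dB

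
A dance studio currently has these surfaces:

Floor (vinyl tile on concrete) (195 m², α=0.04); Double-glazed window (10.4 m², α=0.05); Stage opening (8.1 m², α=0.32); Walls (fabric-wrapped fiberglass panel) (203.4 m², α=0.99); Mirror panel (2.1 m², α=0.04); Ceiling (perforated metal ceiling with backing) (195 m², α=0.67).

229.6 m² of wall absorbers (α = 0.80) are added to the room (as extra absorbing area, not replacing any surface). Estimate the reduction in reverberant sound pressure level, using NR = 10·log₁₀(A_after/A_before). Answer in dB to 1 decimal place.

Equivalent absorption area: A_before = 195·0.04 + 10.4·0.05 + 8.1·0.32 + 203.4·0.99 + 2.1·0.04 + 195·0.67 = 343.012 m².
Treatment contributes 229.6·0.80 = 183.680 sabins.
A_after = 343.012 + 183.680 = 526.692 sabins.
Reduction = 10 log₁₀(A_after/A_before) = 10 log₁₀(1.5355) = 1.9 dB.

1.9 dB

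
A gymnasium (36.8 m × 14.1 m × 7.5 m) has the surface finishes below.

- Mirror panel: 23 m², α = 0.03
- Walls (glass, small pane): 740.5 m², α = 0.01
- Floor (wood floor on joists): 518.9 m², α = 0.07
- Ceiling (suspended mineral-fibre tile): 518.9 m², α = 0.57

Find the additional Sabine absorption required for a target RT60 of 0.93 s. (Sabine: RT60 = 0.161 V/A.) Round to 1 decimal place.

333.5 sabins

Equivalent absorption area: A₁ = 23*0.03 + 740.5*0.01 + 518.9*0.07 + 518.9*0.57 = 340.191 m².
Target A₂ = 0.161·3891.6/0.93 = 673.707 sabins (V = 3891.6 m³).
Shortfall: 673.707 − 340.191 = 333.5 sabins.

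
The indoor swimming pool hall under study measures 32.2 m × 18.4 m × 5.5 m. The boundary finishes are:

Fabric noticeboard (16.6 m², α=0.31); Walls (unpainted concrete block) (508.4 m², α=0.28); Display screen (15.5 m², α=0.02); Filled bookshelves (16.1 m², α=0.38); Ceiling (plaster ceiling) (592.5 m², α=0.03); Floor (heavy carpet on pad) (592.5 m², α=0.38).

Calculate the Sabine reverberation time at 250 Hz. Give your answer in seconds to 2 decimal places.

Total absorption A = 16.6*0.31 + 508.4*0.28 + 15.5*0.02 + 16.1*0.38 + 592.5*0.03 + 592.5*0.38
  = 5.146 + 142.352 + 0.310 + 6.118 + 17.775 + 225.150 = 396.851 m² sabins.
Room volume: 3258.64 m³.
Sabine: RT60 = 0.161 × 3258.64 / 396.851 = 1.32 s.

1.32 s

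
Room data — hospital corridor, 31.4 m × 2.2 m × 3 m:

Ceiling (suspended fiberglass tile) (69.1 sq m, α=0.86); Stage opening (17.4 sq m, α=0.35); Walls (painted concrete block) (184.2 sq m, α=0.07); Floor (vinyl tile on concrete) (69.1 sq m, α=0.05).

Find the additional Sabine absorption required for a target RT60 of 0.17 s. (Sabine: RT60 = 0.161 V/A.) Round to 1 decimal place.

114.4 sabins

Summing Sᵢαᵢ: 59.426 + 6.090 + 12.894 + 3.455 → A₁ = 81.865 sabins.
V = 207.24 m³. Required absorption A₂ = 0.161 × 207.24 / 0.17 = 196.268 sabins.
Shortfall: 196.268 − 81.865 = 114.4 sabins.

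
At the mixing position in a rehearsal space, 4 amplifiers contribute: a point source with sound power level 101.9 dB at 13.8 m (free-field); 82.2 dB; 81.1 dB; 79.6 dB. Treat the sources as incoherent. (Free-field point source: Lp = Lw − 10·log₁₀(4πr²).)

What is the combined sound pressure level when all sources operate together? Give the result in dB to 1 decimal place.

Source at 13.8 m: Lp = 101.9 − 10·log₁₀(4π·13.8²) = 101.9 − 10·log₁₀(2393.140) = 68.1 dB.
Sum in the linear (power) domain: Σ 10^(Lᵢ/10) = 10^(68.1/10) + 10^(82.2/10) + 10^(81.1/10) + 10^(79.6/10) = 3.924e+08.
L_total = 10·log₁₀(3.924e+08) = 85.9 dB.

85.9 dB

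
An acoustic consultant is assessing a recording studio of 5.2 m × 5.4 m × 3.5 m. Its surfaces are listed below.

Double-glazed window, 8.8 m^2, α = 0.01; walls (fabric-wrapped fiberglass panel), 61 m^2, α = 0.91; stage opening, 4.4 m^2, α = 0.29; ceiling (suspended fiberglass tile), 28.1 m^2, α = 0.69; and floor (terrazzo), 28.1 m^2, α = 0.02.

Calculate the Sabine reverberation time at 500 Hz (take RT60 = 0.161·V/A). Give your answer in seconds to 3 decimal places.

0.206 s

A = Σ Sᵢαᵢ = 8.8*0.01 + 61*0.91 + 4.4*0.29 + 28.1*0.69 + 28.1*0.02 = 76.825 sabins.
Volume V = 5.2 × 5.4 × 3.5 = 98.28 m³.
RT60 = 0.161 · V / A = 0.161 × 98.28 / 76.825 = 0.206 s.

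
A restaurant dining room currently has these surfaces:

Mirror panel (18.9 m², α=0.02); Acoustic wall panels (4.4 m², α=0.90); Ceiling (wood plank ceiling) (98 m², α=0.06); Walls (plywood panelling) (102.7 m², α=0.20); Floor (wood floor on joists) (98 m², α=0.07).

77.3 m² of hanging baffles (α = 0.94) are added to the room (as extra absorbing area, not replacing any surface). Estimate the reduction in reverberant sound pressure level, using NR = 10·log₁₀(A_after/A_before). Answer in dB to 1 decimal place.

A_before = Σ Sᵢαᵢ = 18.9*0.02 + 4.4*0.90 + 98*0.06 + 102.7*0.20 + 98*0.07 = 37.618 sabins.
Treatment contributes 77.3·0.94 = 72.662 sabins.
New total A_after = 110.280 sabins.
NR = 10·log₁₀(110.280/37.618) = 4.7 dB.

4.7 dB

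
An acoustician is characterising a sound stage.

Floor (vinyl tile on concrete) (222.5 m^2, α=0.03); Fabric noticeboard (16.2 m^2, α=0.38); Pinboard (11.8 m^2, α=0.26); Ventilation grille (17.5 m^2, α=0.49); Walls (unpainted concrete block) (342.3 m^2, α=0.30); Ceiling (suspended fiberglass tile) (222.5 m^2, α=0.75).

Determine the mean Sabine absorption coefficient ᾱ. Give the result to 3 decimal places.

0.353

Total surface area S = 832.8 m^2.
Σ(Sᵢαᵢ) = 222.5·0.03 + 16.2·0.38 + 11.8·0.26 + 17.5·0.49 + 342.3·0.30 + 222.5·0.75 = 294.039.
ᾱ = A/S = 0.353.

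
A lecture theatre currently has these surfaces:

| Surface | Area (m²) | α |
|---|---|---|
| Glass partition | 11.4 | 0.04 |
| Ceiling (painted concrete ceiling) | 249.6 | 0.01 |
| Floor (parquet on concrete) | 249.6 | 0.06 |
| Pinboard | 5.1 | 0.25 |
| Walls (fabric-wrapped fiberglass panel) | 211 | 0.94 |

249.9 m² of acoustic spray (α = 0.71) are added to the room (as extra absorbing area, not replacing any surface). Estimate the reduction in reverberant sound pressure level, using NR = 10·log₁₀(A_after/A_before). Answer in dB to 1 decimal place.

A_before = Σ Sᵢαᵢ = 11.4·0.04 + 249.6·0.01 + 249.6·0.06 + 5.1·0.25 + 211·0.94 = 217.543 sabins.
Added absorption = 249.9 × 0.71 = 177.429 sabins.
New total A_after = 394.972 sabins.
Reduction = 10 log₁₀(A_after/A_before) = 10 log₁₀(1.8156) = 2.6 dB.

2.6 dB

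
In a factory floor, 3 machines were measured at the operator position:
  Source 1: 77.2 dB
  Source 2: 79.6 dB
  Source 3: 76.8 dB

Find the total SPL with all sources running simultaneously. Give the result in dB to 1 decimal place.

82.8 dB

Σ 10^(Lᵢ/10) = 1.915e+08.
Combined level = 10 log₁₀(1.915e+08) = 82.8 dB.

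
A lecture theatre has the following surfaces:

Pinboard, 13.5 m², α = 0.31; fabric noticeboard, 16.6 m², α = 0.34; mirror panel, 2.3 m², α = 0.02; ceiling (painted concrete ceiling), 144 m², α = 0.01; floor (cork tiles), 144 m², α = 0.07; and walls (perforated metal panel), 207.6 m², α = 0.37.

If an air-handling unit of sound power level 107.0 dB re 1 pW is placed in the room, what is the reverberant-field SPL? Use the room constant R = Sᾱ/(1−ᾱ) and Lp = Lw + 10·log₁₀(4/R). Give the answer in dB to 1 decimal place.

A = 98.207 sabins; S = 528.0 m².
ᾱ = 0.1860, so room constant R = A/(1−ᾱ) = 120.647 m².
Lp = 107.0 + 10·log₁₀(4/120.647) = 107.0 + (-14.79) = 92.2 dB.

92.2 dB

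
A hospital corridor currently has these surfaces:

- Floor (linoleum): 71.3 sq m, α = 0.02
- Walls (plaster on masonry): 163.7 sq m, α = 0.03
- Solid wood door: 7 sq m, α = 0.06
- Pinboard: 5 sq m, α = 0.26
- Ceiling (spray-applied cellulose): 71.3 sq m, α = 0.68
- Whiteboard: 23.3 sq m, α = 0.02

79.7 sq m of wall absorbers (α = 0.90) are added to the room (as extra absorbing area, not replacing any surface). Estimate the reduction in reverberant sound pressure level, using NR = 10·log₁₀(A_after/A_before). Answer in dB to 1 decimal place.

A_before = Σ Sᵢαᵢ = 71.3*0.02 + 163.7*0.03 + 7*0.06 + 5*0.26 + 71.3*0.68 + 23.3*0.02 = 57.007 sabins.
Added absorption = 79.7 × 0.90 = 71.730 sabins.
New total A_after = 128.737 sabins.
NR = 10·log₁₀(128.737/57.007) = 3.5 dB.

3.5 dB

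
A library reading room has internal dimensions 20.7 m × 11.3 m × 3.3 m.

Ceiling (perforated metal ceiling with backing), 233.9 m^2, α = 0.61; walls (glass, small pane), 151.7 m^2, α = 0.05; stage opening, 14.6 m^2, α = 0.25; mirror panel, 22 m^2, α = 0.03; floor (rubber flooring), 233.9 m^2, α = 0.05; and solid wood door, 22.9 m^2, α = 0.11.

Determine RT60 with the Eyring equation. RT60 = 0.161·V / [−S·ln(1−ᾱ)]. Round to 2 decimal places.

S = Σ Sᵢ = 679.0 m^2.
Σ(Sᵢαᵢ) = 233.9×0.61 + 151.7×0.05 + 14.6×0.25 + 22×0.03 + 233.9×0.05 + 22.9×0.11 = 168.788.
ᾱ = 168.788 / 679.0 = 0.2486.
Eyring denominator: −S ln(1−ᾱ) = 194.070.
V = 20.7 × 11.3 × 3.3 = 771.903 m³.
T = 0.161·V/[−S·ln(1−ᾱ)] = 0.161·771.903/194.070 = 0.64 s.

0.64 seconds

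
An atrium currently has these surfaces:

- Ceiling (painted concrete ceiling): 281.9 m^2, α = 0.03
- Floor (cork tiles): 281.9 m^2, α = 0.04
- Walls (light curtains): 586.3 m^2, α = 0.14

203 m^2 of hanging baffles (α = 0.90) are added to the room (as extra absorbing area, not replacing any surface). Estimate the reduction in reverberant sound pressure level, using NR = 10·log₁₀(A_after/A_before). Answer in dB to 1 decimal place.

Total absorption A_before = 281.9×0.03 + 281.9×0.04 + 586.3×0.14
  = 8.457 + 11.276 + 82.082 = 101.815 m^2 sabins.
Added absorption = 203 × 0.90 = 182.700 sabins.
New total A_after = 284.515 sabins.
Reduction = 10 log₁₀(A_after/A_before) = 10 log₁₀(2.7944) = 4.5 dB.

4.5 dB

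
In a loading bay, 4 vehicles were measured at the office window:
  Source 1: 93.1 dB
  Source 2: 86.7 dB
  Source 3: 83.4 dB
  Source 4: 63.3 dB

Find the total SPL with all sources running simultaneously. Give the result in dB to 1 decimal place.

Sum in the linear (power) domain: Σ 10^(Lᵢ/10) = 10^(93.1/10) + 10^(86.7/10) + 10^(83.4/10) + 10^(63.3/10) = 2.73e+09.
Combined level = 10 log₁₀(2.73e+09) = 94.4 dB.

94.4 dB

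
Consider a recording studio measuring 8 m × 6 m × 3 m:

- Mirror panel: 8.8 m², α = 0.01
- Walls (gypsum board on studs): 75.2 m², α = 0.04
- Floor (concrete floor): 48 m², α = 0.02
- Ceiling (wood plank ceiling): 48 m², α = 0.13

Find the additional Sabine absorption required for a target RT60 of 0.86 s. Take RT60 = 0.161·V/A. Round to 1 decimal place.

Total absorption A₁ = 8.8×0.01 + 75.2×0.04 + 48×0.02 + 48×0.13
  = 0.088 + 3.008 + 0.960 + 6.240 = 10.296 m² sabins.
For T = 0.86 s, need A₂ = 0.161·V/T = 0.161·144/0.86 = 26.958 sabins.
Additional absorption ΔA = 26.958 − 10.296 = 16.7 sabins.

16.7 sabins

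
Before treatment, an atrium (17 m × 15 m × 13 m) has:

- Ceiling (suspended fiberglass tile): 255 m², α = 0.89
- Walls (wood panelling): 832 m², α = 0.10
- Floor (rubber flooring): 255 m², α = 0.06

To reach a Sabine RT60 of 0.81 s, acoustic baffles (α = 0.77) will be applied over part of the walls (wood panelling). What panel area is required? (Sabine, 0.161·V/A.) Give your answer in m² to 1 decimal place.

Total absorption A₁ = 255·0.89 + 832·0.10 + 255·0.06
  = 226.950 + 83.200 + 15.300 = 325.450 m² sabins.
Required A₂ = 0.161·3315/0.81 = 658.907 sabins.
ΔA needed = 658.907 − 325.450 = 333.457 sabins.
Each m² of panel replacing the walls (wood panelling) adds (0.77 − 0.10) = 0.67 sabins.
Area = ΔA/Δα = 333.457/0.67 = 497.7 m².

497.7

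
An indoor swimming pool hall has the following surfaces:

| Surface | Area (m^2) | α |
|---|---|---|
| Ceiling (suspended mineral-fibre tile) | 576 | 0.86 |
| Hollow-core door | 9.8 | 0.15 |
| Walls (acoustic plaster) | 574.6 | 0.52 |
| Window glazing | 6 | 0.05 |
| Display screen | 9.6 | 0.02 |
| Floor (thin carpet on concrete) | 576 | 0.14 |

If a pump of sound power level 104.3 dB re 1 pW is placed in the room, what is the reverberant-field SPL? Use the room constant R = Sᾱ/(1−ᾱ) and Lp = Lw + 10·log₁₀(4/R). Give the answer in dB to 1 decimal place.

Σ(Sᵢαᵢ) = 576·0.86 + 9.8·0.15 + 574.6·0.52 + 6·0.05 + 9.6·0.02 + 576·0.14 = 876.754; total area S = 1752.0 m^2.
ᾱ = 876.754/1752.0 = 0.5004; R = Sᾱ/(1−ᾱ) = 876.754/(1−0.5004) = 1754.912 m^2.
Lp = Lw + 10 log₁₀(4/R) = 104.3 -26.42 = 77.9 dB.

77.9 dB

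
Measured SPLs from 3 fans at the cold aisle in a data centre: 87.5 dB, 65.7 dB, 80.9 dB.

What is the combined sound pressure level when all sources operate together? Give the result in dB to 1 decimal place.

Converting to relative power and adding: 10^(87.5/10) + 10^(65.7/10) + 10^(80.9/10) = 6.891e+08.
Combined level = 10 log₁₀(6.891e+08) = 88.4 dB.

88.4 dB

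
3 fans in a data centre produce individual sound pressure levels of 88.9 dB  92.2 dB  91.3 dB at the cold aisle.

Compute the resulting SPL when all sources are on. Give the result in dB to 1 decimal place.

95.8 dB

Converting to relative power and adding: 10^(88.9/10) + 10^(92.2/10) + 10^(91.3/10) = 3.785e+09.
Back to dB: 10·log₁₀ Σ = 95.8 dB.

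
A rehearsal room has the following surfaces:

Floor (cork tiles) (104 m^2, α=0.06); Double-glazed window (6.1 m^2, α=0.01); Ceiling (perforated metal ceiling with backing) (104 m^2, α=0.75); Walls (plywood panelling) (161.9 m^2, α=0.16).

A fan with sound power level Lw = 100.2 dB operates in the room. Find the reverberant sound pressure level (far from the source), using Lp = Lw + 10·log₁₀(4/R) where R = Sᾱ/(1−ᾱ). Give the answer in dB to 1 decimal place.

Σ(Sᵢαᵢ) = 104·0.06 + 6.1·0.01 + 104·0.75 + 161.9·0.16 = 110.205; total area S = 376.0 m^2.
ᾱ = 0.2931, so room constant R = A/(1−ᾱ) = 155.899 m^2.
Lp = Lw + 10 log₁₀(4/R) = 100.2 -15.91 = 84.3 dB.

84.3 dB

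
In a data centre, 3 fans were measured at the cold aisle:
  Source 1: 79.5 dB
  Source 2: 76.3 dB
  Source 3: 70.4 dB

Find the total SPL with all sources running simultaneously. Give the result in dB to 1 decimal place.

Sum in the linear (power) domain: Σ 10^(Lᵢ/10) = 10^(79.5/10) + 10^(76.3/10) + 10^(70.4/10) = 1.427e+08.
Back to dB: 10·log₁₀ Σ = 81.5 dB.

81.5 dB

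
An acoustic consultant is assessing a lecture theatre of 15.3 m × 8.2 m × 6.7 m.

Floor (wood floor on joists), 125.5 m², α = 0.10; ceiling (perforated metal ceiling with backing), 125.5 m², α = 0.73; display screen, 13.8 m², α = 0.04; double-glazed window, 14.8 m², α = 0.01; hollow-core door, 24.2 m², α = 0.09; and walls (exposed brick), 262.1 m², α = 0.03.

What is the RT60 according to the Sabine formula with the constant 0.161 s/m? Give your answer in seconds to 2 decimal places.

1.18 s

Summing Sᵢαᵢ: 12.550 + 91.615 + 0.552 + 0.148 + 2.178 + 7.863 → A = 114.906 sabins.
Room volume: 840.582 m³.
Sabine: RT60 = 0.161 × 840.582 / 114.906 = 1.18 s.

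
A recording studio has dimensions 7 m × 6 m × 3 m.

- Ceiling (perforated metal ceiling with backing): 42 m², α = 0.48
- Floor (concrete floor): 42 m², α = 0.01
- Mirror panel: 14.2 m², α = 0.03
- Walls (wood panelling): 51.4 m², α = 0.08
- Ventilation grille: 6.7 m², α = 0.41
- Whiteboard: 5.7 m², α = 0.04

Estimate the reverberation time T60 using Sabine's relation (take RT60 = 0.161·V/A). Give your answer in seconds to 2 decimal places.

A = Σ Sᵢαᵢ = 42·0.48 + 42·0.01 + 14.2·0.03 + 51.4·0.08 + 6.7·0.41 + 5.7·0.04 = 28.093 sabins.
Room volume: 126 m³.
Sabine: RT60 = 0.161 × 126 / 28.093 = 0.72 s.

0.72 s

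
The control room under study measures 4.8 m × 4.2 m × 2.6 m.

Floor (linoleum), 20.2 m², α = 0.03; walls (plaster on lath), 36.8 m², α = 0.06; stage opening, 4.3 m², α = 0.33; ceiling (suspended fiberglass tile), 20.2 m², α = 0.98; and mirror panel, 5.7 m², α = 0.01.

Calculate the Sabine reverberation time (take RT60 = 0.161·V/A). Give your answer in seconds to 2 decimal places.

Total absorption A = 20.2*0.03 + 36.8*0.06 + 4.3*0.33 + 20.2*0.98 + 5.7*0.01
  = 0.606 + 2.208 + 1.419 + 19.796 + 0.057 = 24.086 m² sabins.
Volume V = 4.8 × 4.2 × 2.6 = 52.416 m³.
Sabine: RT60 = 0.161 × 52.416 / 24.086 = 0.35 s.

0.35 sec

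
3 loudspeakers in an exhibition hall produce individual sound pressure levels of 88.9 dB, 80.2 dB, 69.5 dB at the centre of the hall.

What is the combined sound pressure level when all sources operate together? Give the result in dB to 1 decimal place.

89.5 dB

Converting to relative power and adding: 10^(88.9/10) + 10^(80.2/10) + 10^(69.5/10) = 8.899e+08.
Combined level = 10 log₁₀(8.899e+08) = 89.5 dB.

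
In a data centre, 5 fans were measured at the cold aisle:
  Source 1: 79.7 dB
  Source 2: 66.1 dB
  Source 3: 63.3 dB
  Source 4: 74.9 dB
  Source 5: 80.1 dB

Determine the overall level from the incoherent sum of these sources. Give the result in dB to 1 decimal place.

Sum in the linear (power) domain: Σ 10^(Lᵢ/10) = 10^(79.7/10) + 10^(66.1/10) + 10^(63.3/10) + 10^(74.9/10) + 10^(80.1/10) = 2.328e+08.
L_total = 10·log₁₀(2.328e+08) = 83.7 dB.

83.7 dB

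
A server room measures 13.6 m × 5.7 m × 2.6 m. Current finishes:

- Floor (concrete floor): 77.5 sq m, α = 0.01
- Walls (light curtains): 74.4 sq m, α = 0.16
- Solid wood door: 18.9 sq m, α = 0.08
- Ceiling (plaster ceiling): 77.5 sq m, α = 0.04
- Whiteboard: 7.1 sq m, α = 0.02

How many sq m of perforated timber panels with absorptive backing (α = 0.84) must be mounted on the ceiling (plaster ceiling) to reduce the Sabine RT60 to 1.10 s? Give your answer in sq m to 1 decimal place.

15.1

Total absorption A₁ = 77.5×0.01 + 74.4×0.16 + 18.9×0.08 + 77.5×0.04 + 7.1×0.02
  = 0.775 + 11.904 + 1.512 + 3.100 + 0.142 = 17.433 sq m sabins.
V = 201.552 m³. Target absorption A₂ = 0.161 × 201.552 / 1.10 = 29.500 sabins.
Absorption to add: 29.500 − 17.433 = 12.067 sabins.
Each sq m of panel replacing the ceiling (plaster ceiling) adds (0.84 − 0.04) = 0.80 sabins.
Area = ΔA/Δα = 12.067/0.80 = 15.1 sq m.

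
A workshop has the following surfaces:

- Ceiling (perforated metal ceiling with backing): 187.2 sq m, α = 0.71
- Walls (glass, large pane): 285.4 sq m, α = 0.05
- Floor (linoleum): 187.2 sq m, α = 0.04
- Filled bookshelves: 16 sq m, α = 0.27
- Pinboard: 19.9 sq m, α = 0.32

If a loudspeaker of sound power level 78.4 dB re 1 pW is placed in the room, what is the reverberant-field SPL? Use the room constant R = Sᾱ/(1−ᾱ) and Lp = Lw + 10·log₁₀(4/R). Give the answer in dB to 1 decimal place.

61.1 dB

A = 165.358 sabins; S = 695.7 sq m.
ᾱ = 165.358/695.7 = 0.2377; R = Sᾱ/(1−ᾱ) = 165.358/(1−0.2377) = 216.920 sq m.
Lp = Lw + 10 log₁₀(4/R) = 78.4 -17.34 = 61.1 dB.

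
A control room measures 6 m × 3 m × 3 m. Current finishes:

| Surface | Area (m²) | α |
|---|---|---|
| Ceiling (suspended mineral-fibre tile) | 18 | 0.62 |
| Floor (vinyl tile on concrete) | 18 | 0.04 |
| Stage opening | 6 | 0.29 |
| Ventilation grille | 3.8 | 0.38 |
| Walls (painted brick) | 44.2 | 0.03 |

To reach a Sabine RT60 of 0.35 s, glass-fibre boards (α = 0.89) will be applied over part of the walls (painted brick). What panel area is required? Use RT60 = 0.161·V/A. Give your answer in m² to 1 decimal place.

9.8

Equivalent absorption area: A₁ = 18×0.62 + 18×0.04 + 6×0.29 + 3.8×0.38 + 44.2×0.03 = 16.390 m².
V = 54 m³. Target absorption A₂ = 0.161 × 54 / 0.35 = 24.840 sabins.
Absorption to add: 24.840 − 16.390 = 8.450 sabins.
Each m² of panel replacing the walls (painted brick) adds (0.89 − 0.03) = 0.86 sabins.
Panel area = 8.450 / 0.86 = 9.8 m².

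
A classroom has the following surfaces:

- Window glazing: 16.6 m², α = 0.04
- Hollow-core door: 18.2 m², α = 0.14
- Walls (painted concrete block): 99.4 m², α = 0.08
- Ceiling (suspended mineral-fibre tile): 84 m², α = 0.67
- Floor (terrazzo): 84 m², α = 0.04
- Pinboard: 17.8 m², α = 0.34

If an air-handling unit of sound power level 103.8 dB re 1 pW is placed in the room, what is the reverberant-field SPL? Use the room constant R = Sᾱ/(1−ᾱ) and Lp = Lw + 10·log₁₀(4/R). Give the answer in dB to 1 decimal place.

89.8 dB

A = 76.856 sabins; S = 320.0 m².
ᾱ = 0.2402, so room constant R = A/(1−ᾱ) = 101.153 m².
Lp = Lw + 10 log₁₀(4/R) = 103.8 -14.03 = 89.8 dB.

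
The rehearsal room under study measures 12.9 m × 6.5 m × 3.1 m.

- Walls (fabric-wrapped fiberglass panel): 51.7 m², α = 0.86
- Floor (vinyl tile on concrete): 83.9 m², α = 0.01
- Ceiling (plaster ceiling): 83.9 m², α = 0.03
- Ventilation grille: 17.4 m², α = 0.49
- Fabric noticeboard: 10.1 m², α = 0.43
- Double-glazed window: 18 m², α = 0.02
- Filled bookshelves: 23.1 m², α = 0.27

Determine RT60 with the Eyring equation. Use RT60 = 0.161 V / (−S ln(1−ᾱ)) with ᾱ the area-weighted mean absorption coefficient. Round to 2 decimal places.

S = Σ Sᵢ = 288.1 m².
Absorption A = 51.7×0.86 + 83.9×0.01 + 83.9×0.03 + 17.4×0.49 + 10.1×0.43 + 18×0.02 + 23.1×0.27 = 67.284 sabins.
Mean coefficient ᾱ = A/S = 0.2335.
−S·ln(1−ᾱ) = −288.1 × ln(1 − 0.2335) = 76.612.
V = 12.9 × 6.5 × 3.1 = 259.935 m³.
RT60 = 0.161 × 259.935 / 76.612 = 0.55 s.

0.55 s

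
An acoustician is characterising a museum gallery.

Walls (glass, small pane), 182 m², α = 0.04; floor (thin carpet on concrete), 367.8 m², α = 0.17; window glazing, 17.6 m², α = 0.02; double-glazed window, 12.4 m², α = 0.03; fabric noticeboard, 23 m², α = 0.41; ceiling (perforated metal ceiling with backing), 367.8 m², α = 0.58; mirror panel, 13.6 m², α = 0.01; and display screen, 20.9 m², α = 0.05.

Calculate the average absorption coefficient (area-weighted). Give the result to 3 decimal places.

Total surface area S = 1005.1 m².
Weighted sum Σ Sα = 294.465.
ᾱ = 294.465 / 1005.1 = 0.293.

0.293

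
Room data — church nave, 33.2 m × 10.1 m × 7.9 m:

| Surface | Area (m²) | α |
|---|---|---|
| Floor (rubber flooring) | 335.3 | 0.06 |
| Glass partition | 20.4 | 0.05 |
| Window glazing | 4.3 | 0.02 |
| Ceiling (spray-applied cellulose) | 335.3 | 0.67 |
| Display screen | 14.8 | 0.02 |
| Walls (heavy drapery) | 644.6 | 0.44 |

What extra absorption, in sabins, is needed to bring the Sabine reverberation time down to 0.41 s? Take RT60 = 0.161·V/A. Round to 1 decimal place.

510.4 sabins

Summing Sᵢαᵢ: 20.118 + 1.020 + 0.086 + 224.651 + 0.296 + 283.624 → A₁ = 529.795 sabins.
Target A₂ = 0.161·2649.028/0.41 = 1040.228 sabins (V = 2649.028 m³).
ΔA = A₂ − A₁ = 1040.228 − 529.795 = 510.4 sabins.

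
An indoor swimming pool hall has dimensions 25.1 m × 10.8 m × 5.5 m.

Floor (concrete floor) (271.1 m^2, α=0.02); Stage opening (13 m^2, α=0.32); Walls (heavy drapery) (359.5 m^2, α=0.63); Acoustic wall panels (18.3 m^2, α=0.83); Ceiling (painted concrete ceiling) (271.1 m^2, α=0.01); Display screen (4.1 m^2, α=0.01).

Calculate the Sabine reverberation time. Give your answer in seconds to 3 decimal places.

A = Σ Sᵢαᵢ = 271.1×0.02 + 13×0.32 + 359.5×0.63 + 18.3×0.83 + 271.1×0.01 + 4.1×0.01 = 254.008 sabins.
Volume V = 25.1 × 10.8 × 5.5 = 1490.94 m³.
RT60 = 0.161 · V / A = 0.161 × 1490.94 / 254.008 = 0.945 s.

0.945 seconds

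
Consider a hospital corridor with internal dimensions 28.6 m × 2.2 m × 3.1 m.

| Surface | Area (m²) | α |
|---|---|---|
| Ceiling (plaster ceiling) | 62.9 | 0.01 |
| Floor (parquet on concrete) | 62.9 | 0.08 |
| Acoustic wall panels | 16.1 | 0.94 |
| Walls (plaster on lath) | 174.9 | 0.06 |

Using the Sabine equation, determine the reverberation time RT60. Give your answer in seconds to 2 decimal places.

Equivalent absorption area: A = 62.9·0.01 + 62.9·0.08 + 16.1·0.94 + 174.9·0.06 = 31.289 m².
V = 28.6·2.2·3.1 = 195.052 m³.
Sabine: RT60 = 0.161 × 195.052 / 31.289 = 1.00 s.

1.00 seconds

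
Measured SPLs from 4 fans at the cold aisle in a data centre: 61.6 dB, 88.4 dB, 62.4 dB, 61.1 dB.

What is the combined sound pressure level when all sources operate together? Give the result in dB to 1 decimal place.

Sum in the linear (power) domain: Σ 10^(Lᵢ/10) = 10^(61.6/10) + 10^(88.4/10) + 10^(62.4/10) + 10^(61.1/10) = 6.963e+08.
Back to dB: 10·log₁₀ Σ = 88.4 dB.

88.4 dB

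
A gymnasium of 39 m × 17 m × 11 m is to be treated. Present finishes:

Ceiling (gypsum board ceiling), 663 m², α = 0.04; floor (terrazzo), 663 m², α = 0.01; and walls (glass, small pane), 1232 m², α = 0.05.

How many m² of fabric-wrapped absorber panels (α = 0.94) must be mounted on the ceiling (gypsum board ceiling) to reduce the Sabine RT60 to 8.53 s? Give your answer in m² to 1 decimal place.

47.7

Total absorption A₁ = 663*0.04 + 663*0.01 + 1232*0.05
  = 26.520 + 6.630 + 61.600 = 94.750 m² sabins.
V = 7293 m³. Target absorption A₂ = 0.161 × 7293 / 8.53 = 137.652 sabins.
ΔA needed = 137.652 − 94.750 = 42.902 sabins.
Net gain per m²: Δα = 0.94 − 0.04 = 0.90.
Area = ΔA/Δα = 42.902/0.90 = 47.7 m².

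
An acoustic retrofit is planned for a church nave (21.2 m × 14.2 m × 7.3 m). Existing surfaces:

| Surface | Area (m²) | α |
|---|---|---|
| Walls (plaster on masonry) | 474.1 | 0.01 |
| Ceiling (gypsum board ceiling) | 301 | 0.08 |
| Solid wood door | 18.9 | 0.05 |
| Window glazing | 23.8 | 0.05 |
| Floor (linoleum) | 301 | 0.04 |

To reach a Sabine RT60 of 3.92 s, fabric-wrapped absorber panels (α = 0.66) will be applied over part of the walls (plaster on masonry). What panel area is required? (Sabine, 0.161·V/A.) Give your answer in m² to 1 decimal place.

72.7

Summing Sᵢαᵢ: 4.741 + 24.080 + 0.945 + 1.190 + 12.040 → A₁ = 42.996 sabins.
V = 2197.592 m³. Target absorption A₂ = 0.161 × 2197.592 / 3.92 = 90.258 sabins.
ΔA needed = 90.258 − 42.996 = 47.262 sabins.
Net gain per m²: Δα = 0.66 − 0.01 = 0.65.
Panel area = 47.262 / 0.65 = 72.7 m².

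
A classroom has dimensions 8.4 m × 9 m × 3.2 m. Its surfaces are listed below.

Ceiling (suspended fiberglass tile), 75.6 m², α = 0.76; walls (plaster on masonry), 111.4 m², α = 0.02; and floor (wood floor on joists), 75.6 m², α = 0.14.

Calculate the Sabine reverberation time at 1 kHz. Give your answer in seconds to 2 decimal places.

Summing Sᵢαᵢ: 57.456 + 2.228 + 10.584 → A = 70.268 sabins.
Room volume: 241.92 m³.
RT60 = 0.161 · V / A = 0.161 × 241.92 / 70.268 = 0.55 s.

0.55 seconds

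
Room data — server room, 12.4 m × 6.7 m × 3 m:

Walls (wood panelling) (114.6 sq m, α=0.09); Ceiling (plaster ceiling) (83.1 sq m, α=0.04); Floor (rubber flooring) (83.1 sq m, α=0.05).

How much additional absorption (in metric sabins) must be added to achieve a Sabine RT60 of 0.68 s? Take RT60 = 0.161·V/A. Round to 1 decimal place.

41.2 sabins

Equivalent absorption area: A₁ = 114.6×0.09 + 83.1×0.04 + 83.1×0.05 = 17.793 sq m.
Target A₂ = 0.161·249.24/0.68 = 59.011 sabins (V = 249.24 m³).
Additional absorption ΔA = 59.011 − 17.793 = 41.2 sabins.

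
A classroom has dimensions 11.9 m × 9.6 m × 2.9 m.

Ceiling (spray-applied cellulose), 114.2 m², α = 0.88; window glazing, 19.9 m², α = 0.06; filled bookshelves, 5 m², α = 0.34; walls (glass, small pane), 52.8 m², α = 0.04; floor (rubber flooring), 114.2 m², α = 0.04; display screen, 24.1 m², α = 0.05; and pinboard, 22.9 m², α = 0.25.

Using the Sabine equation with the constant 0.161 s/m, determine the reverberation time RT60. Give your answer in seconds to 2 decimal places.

0.46 seconds

A = Σ Sᵢαᵢ = 114.2*0.88 + 19.9*0.06 + 5*0.34 + 52.8*0.04 + 114.2*0.04 + 24.1*0.05 + 22.9*0.25 = 117.000 sabins.
Room volume: 331.296 m³.
Sabine: RT60 = 0.161 × 331.296 / 117.000 = 0.46 s.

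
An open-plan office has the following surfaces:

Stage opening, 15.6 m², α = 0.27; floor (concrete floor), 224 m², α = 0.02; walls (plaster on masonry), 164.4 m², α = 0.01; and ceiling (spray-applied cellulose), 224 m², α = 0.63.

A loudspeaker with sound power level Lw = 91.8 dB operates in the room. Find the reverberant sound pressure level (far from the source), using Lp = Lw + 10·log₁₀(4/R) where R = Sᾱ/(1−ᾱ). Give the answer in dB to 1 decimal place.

Σ(Sᵢαᵢ) = 15.6·0.27 + 224·0.02 + 164.4·0.01 + 224·0.63 = 151.456; total area S = 628.0 m².
ᾱ = 0.2412, so room constant R = A/(1−ᾱ) = 199.599 m².
Lp = Lw + 10 log₁₀(4/R) = 91.8 -16.98 = 74.8 dB.

74.8 dB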